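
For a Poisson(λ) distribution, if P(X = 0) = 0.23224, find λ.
λ = 1.4600

For a Poisson(λ) distribution, the PMF at 0 is:
P(X = 0) = λ^0 e^(-λ) / 0! = e^(-λ)

Given P(X = 0) = 0.23224:
e^(-λ) = 0.23224
-λ = ln(0.23224)
λ = -ln(0.23224) = 1.4600

Verification: e^(-1.4600) = 0.23224 ✓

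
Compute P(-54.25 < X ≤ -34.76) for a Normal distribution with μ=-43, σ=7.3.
0.808855

We have X ~ Normal(μ=-43, σ=7.3).

To find P(-54.25 < X ≤ -34.76), we use:
P(-54.25 < X ≤ -34.76) = P(X ≤ -34.76) - P(X ≤ -54.25)
                 = F(-34.76) - F(-54.25)
                 = 0.870502 - 0.061647
                 = 0.808855

So there's approximately a 80.9% chance that X falls in this range.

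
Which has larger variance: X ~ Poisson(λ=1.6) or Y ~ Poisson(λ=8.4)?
Y has larger variance (8.4000 > 1.6000)

Compute the variance for each distribution:

X ~ Poisson(λ=1.6):
Var(X) = 1.6000

Y ~ Poisson(λ=8.4):
Var(Y) = 8.4000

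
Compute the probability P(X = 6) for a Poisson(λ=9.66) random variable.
0.071986

We have X ~ Poisson(λ=9.66).

For a Poisson distribution, the PMF gives us the probability of each outcome.

Using the PMF formula:
P(X = 6) = 0.071986

Rounded to 4 decimal places: 0.0720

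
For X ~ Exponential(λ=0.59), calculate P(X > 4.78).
0.059594

We have X ~ Exponential(λ=0.59).

P(X > 4.78) = 1 - P(X ≤ 4.78)
                = 1 - F(4.78)
                = 1 - 0.940406
                = 0.059594

So there's approximately a 6.0% chance that X exceeds 4.78.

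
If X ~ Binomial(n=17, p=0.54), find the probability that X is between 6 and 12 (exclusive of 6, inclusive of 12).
0.853375

We have X ~ Binomial(n=17, p=0.54).

To find P(6 < X ≤ 12), we use:
P(6 < X ≤ 12) = P(X ≤ 12) - P(X ≤ 6)
                 = F(12) - F(6)
                 = 0.949534 - 0.096159
                 = 0.853375

So there's approximately a 85.3% chance that X falls in this range.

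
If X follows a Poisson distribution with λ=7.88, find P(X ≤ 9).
0.731397

We have X ~ Poisson(λ=7.88).

The CDF gives us P(X ≤ k).

Using the CDF:
P(X ≤ 9) = 0.731397

This means there's approximately a 73.1% chance that X is at most 9.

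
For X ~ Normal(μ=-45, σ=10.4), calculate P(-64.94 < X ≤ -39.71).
0.666903

We have X ~ Normal(μ=-45, σ=10.4).

To find P(-64.94 < X ≤ -39.71), we use:
P(-64.94 < X ≤ -39.71) = P(X ≤ -39.71) - P(X ≤ -64.94)
                 = F(-39.71) - F(-64.94)
                 = 0.694503 - 0.027599
                 = 0.666903

So there's approximately a 66.7% chance that X falls in this range.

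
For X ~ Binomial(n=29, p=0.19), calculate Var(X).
4.4631

We have X ~ Binomial(n=29, p=0.19).

For a Binomial distribution with n=29, p=0.19:
Var(X) = 4.4631

The variance measures the spread of the distribution around the mean.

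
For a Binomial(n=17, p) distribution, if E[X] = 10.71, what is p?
p = 0.63

For a Binomial(n, p) distribution:
E[X] = n × p

Given n = 17 and E[X] = 10.71:
10.71 = 17 × p
p = 10.71 / 17 = 0.63

Verification: Binomial(17, 0.63) has E[X] = 10.71 ✓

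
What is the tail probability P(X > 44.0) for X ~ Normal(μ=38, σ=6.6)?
0.181651

We have X ~ Normal(μ=38, σ=6.6).

P(X > 44.0) = 1 - P(X ≤ 44.0)
                = 1 - F(44.0)
                = 1 - 0.818349
                = 0.181651

So there's approximately a 18.2% chance that X exceeds 44.0.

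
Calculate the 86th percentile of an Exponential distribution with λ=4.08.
0.4819

We have X ~ Exponential(λ=4.08).

We want to find x such that P(X ≤ x) = 0.86.

This is the 86th percentile, which means 86% of values fall below this point.

Using the inverse CDF (quantile function):
x = F⁻¹(0.86) = 0.4819

Verification: P(X ≤ 0.4819) = 0.86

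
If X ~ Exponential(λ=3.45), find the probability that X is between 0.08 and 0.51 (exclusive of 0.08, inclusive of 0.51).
0.586682

We have X ~ Exponential(λ=3.45).

To find P(0.08 < X ≤ 0.51), we use:
P(0.08 < X ≤ 0.51) = P(X ≤ 0.51) - P(X ≤ 0.08)
                 = F(0.51) - F(0.08)
                 = 0.827869 - 0.241187
                 = 0.586682

So there's approximately a 58.7% chance that X falls in this range.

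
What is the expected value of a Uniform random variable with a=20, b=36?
28.0000

We have X ~ Uniform(a=20, b=36).

For a Uniform distribution with a=20, b=36:
E[X] = 28.0000

This is the expected (average) value of X.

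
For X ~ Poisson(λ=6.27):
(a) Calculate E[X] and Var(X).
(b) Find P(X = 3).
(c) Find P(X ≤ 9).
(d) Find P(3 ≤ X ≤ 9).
(a) E[X] = 6.2700, Var(X) = 6.2700
(b) P(X = 3) = 0.077736
(c) P(X ≤ 9) = 0.896238
(d) P(3 ≤ X ≤ 9) = 0.845287

We have X ~ Poisson(λ=6.27).

(a) Moments:
E[X] = 6.2700
Var(X) = 6.2700
σ = √Var(X) = 2.5040

(b) Point probability using PMF:
P(X = 3) = 0.077736

(c) Cumulative probability using CDF:
P(X ≤ 9) = F(9) = 0.896238

(d) Range probability:
P(3 ≤ X ≤ 9) = P(X ≤ 9) - P(X ≤ 2)
                   = F(9) - F(2)
                   = 0.896238 - 0.050951
                   = 0.845287

This means approximately 84.5% of outcomes fall in the interval [3, 9].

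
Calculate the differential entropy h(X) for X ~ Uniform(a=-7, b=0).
1.9459 nats

We have X ~ Uniform(a=-7, b=0).

The differential entropy measures the uncertainty or information content of the distribution.

For a Uniform distribution with a=-7, b=0:
h(X) = 1.9459 nats

(In bits, this would be 2.8074 bits.)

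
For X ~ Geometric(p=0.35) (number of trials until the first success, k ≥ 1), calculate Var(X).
5.3061

We have X ~ Geometric(p=0.35) (number of trials until the first success, k ≥ 1).

For a Geometric distribution with p=0.35 (number of trials until the first success, k ≥ 1):
Var(X) = 5.3061

The variance measures the spread of the distribution around the mean.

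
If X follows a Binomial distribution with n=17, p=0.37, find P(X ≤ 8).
0.865866

We have X ~ Binomial(n=17, p=0.37).

The CDF gives us P(X ≤ k).

Using the CDF:
P(X ≤ 8) = 0.865866

This means there's approximately a 86.6% chance that X is at most 8.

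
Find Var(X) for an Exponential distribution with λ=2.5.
0.1600

We have X ~ Exponential(λ=2.5).

For an Exponential distribution with λ=2.5:
Var(X) = 0.1600

The variance measures the spread of the distribution around the mean.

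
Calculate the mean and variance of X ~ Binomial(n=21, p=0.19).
E[X] = 3.9900, Var(X) = 3.2319

We have X ~ Binomial(n=21, p=0.19).

For a Binomial distribution with n=21, p=0.19:

Expected value:
E[X] = 3.9900

Variance:
Var(X) = 3.2319

Standard deviation:
σ = √Var(X) = 1.7977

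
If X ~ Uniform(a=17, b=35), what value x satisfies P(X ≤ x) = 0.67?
29.0600

We have X ~ Uniform(a=17, b=35).

We want to find x such that P(X ≤ x) = 0.67.

This is the 67th percentile, which means 67% of values fall below this point.

Using the inverse CDF (quantile function):
x = F⁻¹(0.67) = 29.0600

Verification: P(X ≤ 29.0600) = 0.67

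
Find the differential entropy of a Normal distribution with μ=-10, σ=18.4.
4.3313 nats

We have X ~ Normal(μ=-10, σ=18.4).

The differential entropy measures the uncertainty or information content of the distribution.

For a Normal distribution with μ=-10, σ=18.4:
h(X) = 4.3313 nats

(In bits, this would be 6.2487 bits.)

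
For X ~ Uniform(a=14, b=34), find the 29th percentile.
19.8000

We have X ~ Uniform(a=14, b=34).

We want to find x such that P(X ≤ x) = 0.29.

This is the 29th percentile, which means 29% of values fall below this point.

Using the inverse CDF (quantile function):
x = F⁻¹(0.29) = 19.8000

Verification: P(X ≤ 19.8000) = 0.29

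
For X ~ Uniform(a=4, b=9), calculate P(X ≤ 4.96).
0.192000

We have X ~ Uniform(a=4, b=9).

The CDF gives us P(X ≤ k).

Using the CDF:
P(X ≤ 4.96) = 0.192000

This means there's approximately a 19.2% chance that X is at most 4.96.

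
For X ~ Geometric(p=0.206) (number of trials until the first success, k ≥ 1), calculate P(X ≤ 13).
0.950150

We have X ~ Geometric(p=0.206) (number of trials until the first success, k ≥ 1).

The CDF gives us P(X ≤ k).

Using the CDF:
P(X ≤ 13) = 0.950150

This means there's approximately a 95.0% chance that X is at most 13.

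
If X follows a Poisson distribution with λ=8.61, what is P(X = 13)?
0.041830

We have X ~ Poisson(λ=8.61).

For a Poisson distribution, the PMF gives us the probability of each outcome.

Using the PMF formula:
P(X = 13) = 0.041830

Rounded to 4 decimal places: 0.0418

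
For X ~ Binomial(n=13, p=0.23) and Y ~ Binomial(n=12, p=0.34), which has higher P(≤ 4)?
X has higher probability (P(X ≤ 4) = 0.8415 > P(Y ≤ 4) = 0.6124)

Compute P(≤ 4) for each distribution:

X ~ Binomial(n=13, p=0.23):
P(X ≤ 4) = 0.8415

Y ~ Binomial(n=12, p=0.34):
P(Y ≤ 4) = 0.6124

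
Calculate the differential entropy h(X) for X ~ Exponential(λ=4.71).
-0.5497 nats

We have X ~ Exponential(λ=4.71).

The differential entropy measures the uncertainty or information content of the distribution.

For an Exponential distribution with λ=4.71:
h(X) = -0.5497 nats

(In bits, this would be -0.7930 bits.)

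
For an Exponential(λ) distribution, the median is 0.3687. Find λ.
λ = 1.8800

For X ~ Exponential(λ), the CDF is F(x) = 1 - e^(-λx).
The median m satisfies F(m) = 0.5:
1 - e^(-λm) = 0.5
e^(-λm) = 0.5
λm = ln(2)
m = ln(2) / λ

Given m = 0.3687:
λ = ln(2) / 0.3687 = 0.693147 / 0.3687 = 1.8800

Verification: ln(2) / 1.8800 = 0.3687 ✓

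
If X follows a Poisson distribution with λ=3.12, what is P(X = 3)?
0.223519

We have X ~ Poisson(λ=3.12).

For a Poisson distribution, the PMF gives us the probability of each outcome.

Using the PMF formula:
P(X = 3) = 0.223519

Rounded to 4 decimal places: 0.2235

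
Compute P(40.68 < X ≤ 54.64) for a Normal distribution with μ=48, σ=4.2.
0.902376

We have X ~ Normal(μ=48, σ=4.2).

To find P(40.68 < X ≤ 54.64), we use:
P(40.68 < X ≤ 54.64) = P(X ≤ 54.64) - P(X ≤ 40.68)
                 = F(54.64) - F(40.68)
                 = 0.943056 - 0.040679
                 = 0.902376

So there's approximately a 90.2% chance that X falls in this range.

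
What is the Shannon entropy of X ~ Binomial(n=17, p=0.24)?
1.9751 nats

We have X ~ Binomial(n=17, p=0.24).

The Shannon entropy measures the uncertainty or information content of the distribution.

For a Binomial distribution with n=17, p=0.24:
H(X) = 1.9751 nats

(In bits, this would be 2.8494 bits.)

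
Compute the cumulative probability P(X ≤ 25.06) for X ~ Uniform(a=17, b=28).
0.732727

We have X ~ Uniform(a=17, b=28).

The CDF gives us P(X ≤ k).

Using the CDF:
P(X ≤ 25.06) = 0.732727

This means there's approximately a 73.3% chance that X is at most 25.06.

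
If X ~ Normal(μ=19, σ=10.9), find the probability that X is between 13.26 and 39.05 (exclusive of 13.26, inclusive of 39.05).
0.667842

We have X ~ Normal(μ=19, σ=10.9).

To find P(13.26 < X ≤ 39.05), we use:
P(13.26 < X ≤ 39.05) = P(X ≤ 39.05) - P(X ≤ 13.26)
                 = F(39.05) - F(13.26)
                 = 0.967075 - 0.299234
                 = 0.667842

So there's approximately a 66.8% chance that X falls in this range.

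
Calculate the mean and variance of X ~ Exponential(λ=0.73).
E[X] = 1.3699, Var(X) = 1.8765

We have X ~ Exponential(λ=0.73).

For an Exponential distribution with λ=0.73:

Expected value:
E[X] = 1.3699

Variance:
Var(X) = 1.8765

Standard deviation:
σ = √Var(X) = 1.3699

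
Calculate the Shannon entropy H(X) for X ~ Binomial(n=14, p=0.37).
2.0077 nats

We have X ~ Binomial(n=14, p=0.37).

The Shannon entropy measures the uncertainty or information content of the distribution.

For a Binomial distribution with n=14, p=0.37:
H(X) = 2.0077 nats

(In bits, this would be 2.8964 bits.)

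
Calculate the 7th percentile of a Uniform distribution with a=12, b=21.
12.6300

We have X ~ Uniform(a=12, b=21).

We want to find x such that P(X ≤ x) = 0.07.

This is the 7th percentile, which means 7% of values fall below this point.

Using the inverse CDF (quantile function):
x = F⁻¹(0.07) = 12.6300

Verification: P(X ≤ 12.6300) = 0.07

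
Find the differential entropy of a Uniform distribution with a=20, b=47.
3.2958 nats

We have X ~ Uniform(a=20, b=47).

The differential entropy measures the uncertainty or information content of the distribution.

For a Uniform distribution with a=20, b=47:
h(X) = 3.2958 nats

(In bits, this would be 4.7549 bits.)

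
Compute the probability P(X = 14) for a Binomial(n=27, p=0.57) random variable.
0.131714

We have X ~ Binomial(n=27, p=0.57).

For a Binomial distribution, the PMF gives us the probability of each outcome.

Using the PMF formula:
P(X = 14) = 0.131714

Rounded to 4 decimal places: 0.1317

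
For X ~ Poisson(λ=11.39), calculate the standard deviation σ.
3.3749

We have X ~ Poisson(λ=11.39).

For a Poisson distribution with λ=11.39:
σ = √Var(X) = 3.3749

The standard deviation is the square root of the variance.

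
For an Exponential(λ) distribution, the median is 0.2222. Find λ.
λ = 3.1195

For X ~ Exponential(λ), the CDF is F(x) = 1 - e^(-λx).
The median m satisfies F(m) = 0.5:
1 - e^(-λm) = 0.5
e^(-λm) = 0.5
λm = ln(2)
m = ln(2) / λ

Given m = 0.2222:
λ = ln(2) / 0.2222 = 0.693147 / 0.2222 = 3.1195

Verification: ln(2) / 3.1195 = 0.2222 ✓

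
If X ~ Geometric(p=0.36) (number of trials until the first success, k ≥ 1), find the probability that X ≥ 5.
0.167772

We have X ~ Geometric(p=0.36) (number of trials until the first success, k ≥ 1).

For discrete distributions, P(X ≥ 5) = 1 - P(X ≤ 4).

P(X ≤ 4) = 0.832228
P(X ≥ 5) = 1 - 0.832228 = 0.167772

So there's approximately a 16.8% chance that X is at least 5.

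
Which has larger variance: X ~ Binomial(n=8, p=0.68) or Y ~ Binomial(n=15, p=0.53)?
Y has larger variance (3.7365 > 1.7408)

Compute the variance for each distribution:

X ~ Binomial(n=8, p=0.68):
Var(X) = 1.7408

Y ~ Binomial(n=15, p=0.53):
Var(Y) = 3.7365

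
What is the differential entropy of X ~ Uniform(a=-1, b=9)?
2.3026 nats

We have X ~ Uniform(a=-1, b=9).

The differential entropy measures the uncertainty or information content of the distribution.

For a Uniform distribution with a=-1, b=9:
h(X) = 2.3026 nats

(In bits, this would be 3.3219 bits.)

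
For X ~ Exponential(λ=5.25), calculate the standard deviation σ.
0.1905

We have X ~ Exponential(λ=5.25).

For an Exponential distribution with λ=5.25:
σ = √Var(X) = 0.1905

The standard deviation is the square root of the variance.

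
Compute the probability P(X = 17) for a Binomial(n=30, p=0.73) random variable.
0.023042

We have X ~ Binomial(n=30, p=0.73).

For a Binomial distribution, the PMF gives us the probability of each outcome.

Using the PMF formula:
P(X = 17) = 0.023042

Rounded to 4 decimal places: 0.0230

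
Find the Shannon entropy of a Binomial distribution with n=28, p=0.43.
2.3816 nats

We have X ~ Binomial(n=28, p=0.43).

The Shannon entropy measures the uncertainty or information content of the distribution.

For a Binomial distribution with n=28, p=0.43:
H(X) = 2.3816 nats

(In bits, this would be 3.4360 bits.)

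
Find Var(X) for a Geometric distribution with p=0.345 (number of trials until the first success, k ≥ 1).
5.5030

We have X ~ Geometric(p=0.345) (number of trials until the first success, k ≥ 1).

For a Geometric distribution with p=0.345 (number of trials until the first success, k ≥ 1):
Var(X) = 5.5030

The variance measures the spread of the distribution around the mean.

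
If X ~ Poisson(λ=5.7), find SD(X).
2.3875

We have X ~ Poisson(λ=5.7).

For a Poisson distribution with λ=5.7:
σ = √Var(X) = 2.3875

The standard deviation is the square root of the variance.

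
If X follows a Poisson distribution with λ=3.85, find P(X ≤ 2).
0.260916

We have X ~ Poisson(λ=3.85).

The CDF gives us P(X ≤ k).

Using the CDF:
P(X ≤ 2) = 0.260916

This means there's approximately a 26.1% chance that X is at most 2.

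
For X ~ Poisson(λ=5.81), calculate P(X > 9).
0.071465

We have X ~ Poisson(λ=5.81).

P(X > 9) = 1 - P(X ≤ 9)
                = 1 - F(9)
                = 1 - 0.928535
                = 0.071465

So there's approximately a 7.1% chance that X exceeds 9.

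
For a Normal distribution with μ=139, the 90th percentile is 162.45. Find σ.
σ = 18.2981

For X ~ Normal(μ, σ), the p-th percentile satisfies x = μ + z_p × σ,
where z_p = Φ⁻¹(p) is the standard normal quantile.

Step 1: z_{0.9} = Φ⁻¹(0.9) = 1.2816

Step 2: Solve for σ:
162.45 = 139 + 1.2816 × σ
σ = (162.45 - 139) / 1.2816
σ = 23.45 / 1.2816
σ = 18.2981

Verification: μ + z × σ = 139 + 1.2816 × 18.2981 = 162.45 ✓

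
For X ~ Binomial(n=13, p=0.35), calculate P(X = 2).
0.083614

We have X ~ Binomial(n=13, p=0.35).

For a Binomial distribution, the PMF gives us the probability of each outcome.

Using the PMF formula:
P(X = 2) = 0.083614

Rounded to 4 decimal places: 0.0836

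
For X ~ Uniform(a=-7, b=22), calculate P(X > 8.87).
0.452759

We have X ~ Uniform(a=-7, b=22).

P(X > 8.87) = 1 - P(X ≤ 8.87)
                = 1 - F(8.87)
                = 1 - 0.547241
                = 0.452759

So there's approximately a 45.3% chance that X exceeds 8.87.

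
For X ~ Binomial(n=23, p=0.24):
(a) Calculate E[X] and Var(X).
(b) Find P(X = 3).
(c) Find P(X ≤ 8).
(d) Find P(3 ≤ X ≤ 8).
(a) E[X] = 5.5200, Var(X) = 4.1952
(b) P(X = 3) = 0.101187
(c) P(X ≤ 8) = 0.922350
(d) P(3 ≤ X ≤ 8) = 0.861583

We have X ~ Binomial(n=23, p=0.24).

(a) Moments:
E[X] = 5.5200
Var(X) = 4.1952
σ = √Var(X) = 2.0482

(b) Point probability using PMF:
P(X = 3) = 0.101187

(c) Cumulative probability using CDF:
P(X ≤ 8) = F(8) = 0.922350

(d) Range probability:
P(3 ≤ X ≤ 8) = P(X ≤ 8) - P(X ≤ 2)
                   = F(8) - F(2)
                   = 0.922350 - 0.060767
                   = 0.861583

This means approximately 86.2% of outcomes fall in the interval [3, 8].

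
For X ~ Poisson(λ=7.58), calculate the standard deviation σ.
2.7532

We have X ~ Poisson(λ=7.58).

For a Poisson distribution with λ=7.58:
σ = √Var(X) = 2.7532

The standard deviation is the square root of the variance.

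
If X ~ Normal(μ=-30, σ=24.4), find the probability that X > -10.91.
0.216997

We have X ~ Normal(μ=-30, σ=24.4).

P(X > -10.91) = 1 - P(X ≤ -10.91)
                = 1 - F(-10.91)
                = 1 - 0.783003
                = 0.216997

So there's approximately a 21.7% chance that X exceeds -10.91.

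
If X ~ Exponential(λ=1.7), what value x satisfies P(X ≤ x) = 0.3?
0.2098

We have X ~ Exponential(λ=1.7).

We want to find x such that P(X ≤ x) = 0.3.

This is the 30th percentile, which means 30% of values fall below this point.

Using the inverse CDF (quantile function):
x = F⁻¹(0.3) = 0.2098

Verification: P(X ≤ 0.2098) = 0.3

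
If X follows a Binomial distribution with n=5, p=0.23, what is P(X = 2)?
0.241506

We have X ~ Binomial(n=5, p=0.23).

For a Binomial distribution, the PMF gives us the probability of each outcome.

Using the PMF formula:
P(X = 2) = 0.241506

Rounded to 4 decimal places: 0.2415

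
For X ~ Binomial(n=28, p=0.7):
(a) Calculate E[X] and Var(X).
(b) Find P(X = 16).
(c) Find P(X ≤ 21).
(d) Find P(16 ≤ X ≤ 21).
(a) E[X] = 19.6000, Var(X) = 5.8800
(b) P(X = 16) = 0.053729
(c) P(X ≤ 21) = 0.779830
(d) P(16 ≤ X ≤ 21) = 0.730726

We have X ~ Binomial(n=28, p=0.7).

(a) Moments:
E[X] = 19.6000
Var(X) = 5.8800
σ = √Var(X) = 2.4249

(b) Point probability using PMF:
P(X = 16) = 0.053729

(c) Cumulative probability using CDF:
P(X ≤ 21) = F(21) = 0.779830

(d) Range probability:
P(16 ≤ X ≤ 21) = P(X ≤ 21) - P(X ≤ 15)
                   = F(21) - F(15)
                   = 0.779830 - 0.049104
                   = 0.730726

This means approximately 73.1% of outcomes fall in the interval [16, 21].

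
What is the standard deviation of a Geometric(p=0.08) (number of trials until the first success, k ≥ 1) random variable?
11.9896

We have X ~ Geometric(p=0.08) (number of trials until the first success, k ≥ 1).

For a Geometric distribution with p=0.08 (number of trials until the first success, k ≥ 1):
σ = √Var(X) = 11.9896

The standard deviation is the square root of the variance.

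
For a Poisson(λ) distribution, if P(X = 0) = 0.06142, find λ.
λ = 2.7900

For a Poisson(λ) distribution, the PMF at 0 is:
P(X = 0) = λ^0 e^(-λ) / 0! = e^(-λ)

Given P(X = 0) = 0.06142:
e^(-λ) = 0.06142
-λ = ln(0.06142)
λ = -ln(0.06142) = 2.7900

Verification: e^(-2.7900) = 0.06142 ✓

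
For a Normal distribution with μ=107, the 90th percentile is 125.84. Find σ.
σ = 14.7009

For X ~ Normal(μ, σ), the p-th percentile satisfies x = μ + z_p × σ,
where z_p = Φ⁻¹(p) is the standard normal quantile.

Step 1: z_{0.9} = Φ⁻¹(0.9) = 1.2816

Step 2: Solve for σ:
125.84 = 107 + 1.2816 × σ
σ = (125.84 - 107) / 1.2816
σ = 18.84 / 1.2816
σ = 14.7009

Verification: μ + z × σ = 107 + 1.2816 × 14.7009 = 125.84 ✓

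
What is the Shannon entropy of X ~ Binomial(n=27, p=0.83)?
2.0760 nats

We have X ~ Binomial(n=27, p=0.83).

The Shannon entropy measures the uncertainty or information content of the distribution.

For a Binomial distribution with n=27, p=0.83:
H(X) = 2.0760 nats

(In bits, this would be 2.9951 bits.)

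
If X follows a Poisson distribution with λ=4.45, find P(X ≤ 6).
0.837403

We have X ~ Poisson(λ=4.45).

The CDF gives us P(X ≤ k).

Using the CDF:
P(X ≤ 6) = 0.837403

This means there's approximately a 83.7% chance that X is at most 6.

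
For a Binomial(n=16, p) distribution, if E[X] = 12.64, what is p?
p = 0.79

For a Binomial(n, p) distribution:
E[X] = n × p

Given n = 16 and E[X] = 12.64:
12.64 = 16 × p
p = 12.64 / 16 = 0.79

Verification: Binomial(16, 0.79) has E[X] = 12.64 ✓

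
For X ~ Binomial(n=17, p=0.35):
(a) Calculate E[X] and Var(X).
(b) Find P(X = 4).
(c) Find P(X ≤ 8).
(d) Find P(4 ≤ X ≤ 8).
(a) E[X] = 5.9500, Var(X) = 3.8675
(b) P(X = 4) = 0.132045
(c) P(X ≤ 8) = 0.900621
(d) P(4 ≤ X ≤ 8) = 0.797831

We have X ~ Binomial(n=17, p=0.35).

(a) Moments:
E[X] = 5.9500
Var(X) = 3.8675
σ = √Var(X) = 1.9666

(b) Point probability using PMF:
P(X = 4) = 0.132045

(c) Cumulative probability using CDF:
P(X ≤ 8) = F(8) = 0.900621

(d) Range probability:
P(4 ≤ X ≤ 8) = P(X ≤ 8) - P(X ≤ 3)
                   = F(8) - F(3)
                   = 0.900621 - 0.102790
                   = 0.797831

This means approximately 79.8% of outcomes fall in the interval [4, 8].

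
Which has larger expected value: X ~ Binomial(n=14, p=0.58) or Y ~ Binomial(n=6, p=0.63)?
X has larger mean (8.1200 > 3.7800)

Compute the expected value for each distribution:

X ~ Binomial(n=14, p=0.58):
E[X] = 8.1200

Y ~ Binomial(n=6, p=0.63):
E[Y] = 3.7800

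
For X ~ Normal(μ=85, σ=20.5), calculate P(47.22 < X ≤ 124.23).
0.939498

We have X ~ Normal(μ=85, σ=20.5).

To find P(47.22 < X ≤ 124.23), we use:
P(47.22 < X ≤ 124.23) = P(X ≤ 124.23) - P(X ≤ 47.22)
                 = F(124.23) - F(47.22)
                 = 0.972168 - 0.032670
                 = 0.939498

So there's approximately a 93.9% chance that X falls in this range.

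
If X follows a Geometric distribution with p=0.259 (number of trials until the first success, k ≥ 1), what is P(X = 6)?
0.057862

We have X ~ Geometric(p=0.259) (number of trials until the first success, k ≥ 1).

For a Geometric distribution, the PMF gives us the probability of each outcome.

Using the PMF formula:
P(X = 6) = 0.057862

Rounded to 4 decimal places: 0.0579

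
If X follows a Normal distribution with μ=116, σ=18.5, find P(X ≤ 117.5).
0.532311

We have X ~ Normal(μ=116, σ=18.5).

The CDF gives us P(X ≤ k).

Using the CDF:
P(X ≤ 117.5) = 0.532311

This means there's approximately a 53.2% chance that X is at most 117.5.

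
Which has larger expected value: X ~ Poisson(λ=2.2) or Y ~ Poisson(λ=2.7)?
Y has larger mean (2.7000 > 2.2000)

Compute the expected value for each distribution:

X ~ Poisson(λ=2.2):
E[X] = 2.2000

Y ~ Poisson(λ=2.7):
E[Y] = 2.7000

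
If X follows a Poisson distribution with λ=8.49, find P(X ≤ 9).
0.654272

We have X ~ Poisson(λ=8.49).

The CDF gives us P(X ≤ k).

Using the CDF:
P(X ≤ 9) = 0.654272

This means there's approximately a 65.4% chance that X is at most 9.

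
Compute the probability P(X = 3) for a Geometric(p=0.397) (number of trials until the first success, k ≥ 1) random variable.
0.144353

We have X ~ Geometric(p=0.397) (number of trials until the first success, k ≥ 1).

For a Geometric distribution, the PMF gives us the probability of each outcome.

Using the PMF formula:
P(X = 3) = 0.144353

Rounded to 4 decimal places: 0.1444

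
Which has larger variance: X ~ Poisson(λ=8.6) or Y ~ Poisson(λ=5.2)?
X has larger variance (8.6000 > 5.2000)

Compute the variance for each distribution:

X ~ Poisson(λ=8.6):
Var(X) = 8.6000

Y ~ Poisson(λ=5.2):
Var(Y) = 5.2000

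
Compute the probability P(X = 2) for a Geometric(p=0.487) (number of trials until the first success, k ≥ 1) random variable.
0.249831

We have X ~ Geometric(p=0.487) (number of trials until the first success, k ≥ 1).

For a Geometric distribution, the PMF gives us the probability of each outcome.

Using the PMF formula:
P(X = 2) = 0.249831

Rounded to 4 decimal places: 0.2498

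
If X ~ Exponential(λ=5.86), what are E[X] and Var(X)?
E[X] = 0.1706, Var(X) = 0.0291

We have X ~ Exponential(λ=5.86).

For an Exponential distribution with λ=5.86:

Expected value:
E[X] = 0.1706

Variance:
Var(X) = 0.0291

Standard deviation:
σ = √Var(X) = 0.1706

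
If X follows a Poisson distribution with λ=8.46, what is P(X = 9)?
0.129550

We have X ~ Poisson(λ=8.46).

For a Poisson distribution, the PMF gives us the probability of each outcome.

Using the PMF formula:
P(X = 9) = 0.129550

Rounded to 4 decimal places: 0.1296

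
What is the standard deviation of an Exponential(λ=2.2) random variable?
0.4545

We have X ~ Exponential(λ=2.2).

For an Exponential distribution with λ=2.2:
σ = √Var(X) = 0.4545

The standard deviation is the square root of the variance.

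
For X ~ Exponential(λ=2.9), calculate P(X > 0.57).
0.191475

We have X ~ Exponential(λ=2.9).

P(X > 0.57) = 1 - P(X ≤ 0.57)
                = 1 - F(0.57)
                = 1 - 0.808525
                = 0.191475

So there's approximately a 19.1% chance that X exceeds 0.57.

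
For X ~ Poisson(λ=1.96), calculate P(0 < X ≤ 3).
0.723410

We have X ~ Poisson(λ=1.96).

To find P(0 < X ≤ 3), we use:
P(0 < X ≤ 3) = P(X ≤ 3) - P(X ≤ 0)
                 = F(3) - F(0)
                 = 0.864268 - 0.140858
                 = 0.723410

So there's approximately a 72.3% chance that X falls in this range.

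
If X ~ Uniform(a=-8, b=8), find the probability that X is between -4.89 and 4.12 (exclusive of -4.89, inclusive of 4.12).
0.563125

We have X ~ Uniform(a=-8, b=8).

To find P(-4.89 < X ≤ 4.12), we use:
P(-4.89 < X ≤ 4.12) = P(X ≤ 4.12) - P(X ≤ -4.89)
                 = F(4.12) - F(-4.89)
                 = 0.757500 - 0.194375
                 = 0.563125

So there's approximately a 56.3% chance that X falls in this range.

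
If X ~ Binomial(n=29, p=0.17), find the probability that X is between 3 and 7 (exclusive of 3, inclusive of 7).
0.644822

We have X ~ Binomial(n=29, p=0.17).

To find P(3 < X ≤ 7), we use:
P(3 < X ≤ 7) = P(X ≤ 7) - P(X ≤ 3)
                 = F(7) - F(3)
                 = 0.894009 - 0.249187
                 = 0.644822

So there's approximately a 64.5% chance that X falls in this range.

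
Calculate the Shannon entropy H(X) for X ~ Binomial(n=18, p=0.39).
2.1448 nats

We have X ~ Binomial(n=18, p=0.39).

The Shannon entropy measures the uncertainty or information content of the distribution.

For a Binomial distribution with n=18, p=0.39:
H(X) = 2.1448 nats

(In bits, this would be 3.0943 bits.)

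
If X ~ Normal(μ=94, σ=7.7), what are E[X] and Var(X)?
E[X] = 94.0000, Var(X) = 59.2900

We have X ~ Normal(μ=94, σ=7.7).

For a Normal distribution with μ=94, σ=7.7:

Expected value:
E[X] = 94.0000

Variance:
Var(X) = 59.2900

Standard deviation:
σ = √Var(X) = 7.7000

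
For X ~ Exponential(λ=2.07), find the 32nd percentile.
0.1863

We have X ~ Exponential(λ=2.07).

We want to find x such that P(X ≤ x) = 0.32.

This is the 32nd percentile, which means 32% of values fall below this point.

Using the inverse CDF (quantile function):
x = F⁻¹(0.32) = 0.1863

Verification: P(X ≤ 0.1863) = 0.32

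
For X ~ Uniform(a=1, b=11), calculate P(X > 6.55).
0.445000

We have X ~ Uniform(a=1, b=11).

P(X > 6.55) = 1 - P(X ≤ 6.55)
                = 1 - F(6.55)
                = 1 - 0.555000
                = 0.445000

So there's approximately a 44.5% chance that X exceeds 6.55.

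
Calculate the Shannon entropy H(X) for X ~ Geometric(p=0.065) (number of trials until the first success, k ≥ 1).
3.7001 nats

We have X ~ Geometric(p=0.065) (number of trials until the first success, k ≥ 1).

The Shannon entropy measures the uncertainty or information content of the distribution.

For a Geometric distribution with p=0.065 (number of trials until the first success, k ≥ 1):
H(X) = 3.7001 nats

(In bits, this would be 5.3382 bits.)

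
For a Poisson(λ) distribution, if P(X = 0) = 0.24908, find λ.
λ = 1.3900

For a Poisson(λ) distribution, the PMF at 0 is:
P(X = 0) = λ^0 e^(-λ) / 0! = e^(-λ)

Given P(X = 0) = 0.24908:
e^(-λ) = 0.24908
-λ = ln(0.24908)
λ = -ln(0.24908) = 1.3900

Verification: e^(-1.3900) = 0.24908 ✓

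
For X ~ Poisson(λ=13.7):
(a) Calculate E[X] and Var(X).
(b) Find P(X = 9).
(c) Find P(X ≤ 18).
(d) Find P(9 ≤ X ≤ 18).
(a) E[X] = 13.7000, Var(X) = 13.7000
(b) P(X = 9) = 0.052588
(c) P(X ≤ 18) = 0.898561
(d) P(9 ≤ X ≤ 18) = 0.826768

We have X ~ Poisson(λ=13.7).

(a) Moments:
E[X] = 13.7000
Var(X) = 13.7000
σ = √Var(X) = 3.7014

(b) Point probability using PMF:
P(X = 9) = 0.052588

(c) Cumulative probability using CDF:
P(X ≤ 18) = F(18) = 0.898561

(d) Range probability:
P(9 ≤ X ≤ 18) = P(X ≤ 18) - P(X ≤ 8)
                   = F(18) - F(8)
                   = 0.898561 - 0.071793
                   = 0.826768

This means approximately 82.7% of outcomes fall in the interval [9, 18].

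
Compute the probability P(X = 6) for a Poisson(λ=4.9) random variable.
0.143153

We have X ~ Poisson(λ=4.9).

For a Poisson distribution, the PMF gives us the probability of each outcome.

Using the PMF formula:
P(X = 6) = 0.143153

Rounded to 4 decimal places: 0.1432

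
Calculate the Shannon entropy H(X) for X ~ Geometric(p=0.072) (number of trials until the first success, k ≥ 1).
3.5942 nats

We have X ~ Geometric(p=0.072) (number of trials until the first success, k ≥ 1).

The Shannon entropy measures the uncertainty or information content of the distribution.

For a Geometric distribution with p=0.072 (number of trials until the first success, k ≥ 1):
H(X) = 3.5942 nats

(In bits, this would be 5.1853 bits.)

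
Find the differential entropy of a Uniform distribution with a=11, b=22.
2.3979 nats

We have X ~ Uniform(a=11, b=22).

The differential entropy measures the uncertainty or information content of the distribution.

For a Uniform distribution with a=11, b=22:
h(X) = 2.3979 nats

(In bits, this would be 3.4594 bits.)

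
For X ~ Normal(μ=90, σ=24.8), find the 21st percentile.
70.0008

We have X ~ Normal(μ=90, σ=24.8).

We want to find x such that P(X ≤ x) = 0.21.

This is the 21st percentile, which means 21% of values fall below this point.

Using the inverse CDF (quantile function):
x = F⁻¹(0.21) = 70.0008

Verification: P(X ≤ 70.0008) = 0.21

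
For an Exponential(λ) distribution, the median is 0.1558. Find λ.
λ = 4.4490

For X ~ Exponential(λ), the CDF is F(x) = 1 - e^(-λx).
The median m satisfies F(m) = 0.5:
1 - e^(-λm) = 0.5
e^(-λm) = 0.5
λm = ln(2)
m = ln(2) / λ

Given m = 0.1558:
λ = ln(2) / 0.1558 = 0.693147 / 0.1558 = 4.4490

Verification: ln(2) / 4.4490 = 0.1558 ✓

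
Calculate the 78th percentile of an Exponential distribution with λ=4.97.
0.3047

We have X ~ Exponential(λ=4.97).

We want to find x such that P(X ≤ x) = 0.78.

This is the 78th percentile, which means 78% of values fall below this point.

Using the inverse CDF (quantile function):
x = F⁻¹(0.78) = 0.3047

Verification: P(X ≤ 0.3047) = 0.78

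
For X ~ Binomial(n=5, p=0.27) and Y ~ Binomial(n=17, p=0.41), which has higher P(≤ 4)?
X has higher probability (P(X ≤ 4) = 0.9986 > P(Y ≤ 4) = 0.1096)

Compute P(≤ 4) for each distribution:

X ~ Binomial(n=5, p=0.27):
P(X ≤ 4) = 0.9986

Y ~ Binomial(n=17, p=0.41):
P(Y ≤ 4) = 0.1096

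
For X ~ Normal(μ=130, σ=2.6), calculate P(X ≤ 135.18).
0.976831

We have X ~ Normal(μ=130, σ=2.6).

The CDF gives us P(X ≤ k).

Using the CDF:
P(X ≤ 135.18) = 0.976831

This means there's approximately a 97.7% chance that X is at most 135.18.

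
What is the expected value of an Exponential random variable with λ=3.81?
0.2625

We have X ~ Exponential(λ=3.81).

For an Exponential distribution with λ=3.81:
E[X] = 0.2625

This is the expected (average) value of X.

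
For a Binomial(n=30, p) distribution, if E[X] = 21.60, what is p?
p = 0.72

For a Binomial(n, p) distribution:
E[X] = n × p

Given n = 30 and E[X] = 21.60:
21.60 = 30 × p
p = 21.60 / 30 = 0.72

Verification: Binomial(30, 0.72) has E[X] = 21.60 ✓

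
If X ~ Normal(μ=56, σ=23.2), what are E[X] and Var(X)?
E[X] = 56.0000, Var(X) = 538.2400

We have X ~ Normal(μ=56, σ=23.2).

For a Normal distribution with μ=56, σ=23.2:

Expected value:
E[X] = 56.0000

Variance:
Var(X) = 538.2400

Standard deviation:
σ = √Var(X) = 23.2000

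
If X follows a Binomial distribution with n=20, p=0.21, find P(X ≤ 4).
0.585823

We have X ~ Binomial(n=20, p=0.21).

The CDF gives us P(X ≤ k).

Using the CDF:
P(X ≤ 4) = 0.585823

This means there's approximately a 58.6% chance that X is at most 4.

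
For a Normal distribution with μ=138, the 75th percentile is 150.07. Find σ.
σ = 17.8950

For X ~ Normal(μ, σ), the p-th percentile satisfies x = μ + z_p × σ,
where z_p = Φ⁻¹(p) is the standard normal quantile.

Step 1: z_{0.75} = Φ⁻¹(0.75) = 0.6745

Step 2: Solve for σ:
150.07 = 138 + 0.6745 × σ
σ = (150.07 - 138) / 0.6745
σ = 12.07 / 0.6745
σ = 17.8950

Verification: μ + z × σ = 138 + 0.6745 × 17.8950 = 150.07 ✓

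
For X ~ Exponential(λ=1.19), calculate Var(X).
0.7062

We have X ~ Exponential(λ=1.19).

For an Exponential distribution with λ=1.19:
Var(X) = 0.7062

The variance measures the spread of the distribution around the mean.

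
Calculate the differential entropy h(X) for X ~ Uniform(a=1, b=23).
3.0910 nats

We have X ~ Uniform(a=1, b=23).

The differential entropy measures the uncertainty or information content of the distribution.

For a Uniform distribution with a=1, b=23:
h(X) = 3.0910 nats

(In bits, this would be 4.4594 bits.)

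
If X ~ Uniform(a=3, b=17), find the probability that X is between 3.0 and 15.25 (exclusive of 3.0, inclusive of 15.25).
0.875000

We have X ~ Uniform(a=3, b=17).

To find P(3.0 < X ≤ 15.25), we use:
P(3.0 < X ≤ 15.25) = P(X ≤ 15.25) - P(X ≤ 3.0)
                 = F(15.25) - F(3.0)
                 = 0.875000 - 0.000000
                 = 0.875000

So there's approximately a 87.5% chance that X falls in this range.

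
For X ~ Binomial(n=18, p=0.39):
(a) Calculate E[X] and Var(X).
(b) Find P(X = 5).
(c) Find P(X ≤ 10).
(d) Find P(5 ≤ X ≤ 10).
(a) E[X] = 7.0200, Var(X) = 4.2822
(b) P(X = 5) = 0.125167
(c) P(X ≤ 10) = 0.951960
(d) P(5 ≤ X ≤ 10) = 0.842614

We have X ~ Binomial(n=18, p=0.39).

(a) Moments:
E[X] = 7.0200
Var(X) = 4.2822
σ = √Var(X) = 2.0693

(b) Point probability using PMF:
P(X = 5) = 0.125167

(c) Cumulative probability using CDF:
P(X ≤ 10) = F(10) = 0.951960

(d) Range probability:
P(5 ≤ X ≤ 10) = P(X ≤ 10) - P(X ≤ 4)
                   = F(10) - F(4)
                   = 0.951960 - 0.109345
                   = 0.842614

This means approximately 84.3% of outcomes fall in the interval [5, 10].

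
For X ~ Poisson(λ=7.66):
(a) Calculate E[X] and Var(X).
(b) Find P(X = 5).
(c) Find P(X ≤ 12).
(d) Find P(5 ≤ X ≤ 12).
(a) E[X] = 7.6600, Var(X) = 7.6600
(b) P(X = 5) = 0.103578
(c) P(X ≤ 12) = 0.951198
(d) P(5 ≤ X ≤ 12) = 0.830374

We have X ~ Poisson(λ=7.66).

(a) Moments:
E[X] = 7.6600
Var(X) = 7.6600
σ = √Var(X) = 2.7677

(b) Point probability using PMF:
P(X = 5) = 0.103578

(c) Cumulative probability using CDF:
P(X ≤ 12) = F(12) = 0.951198

(d) Range probability:
P(5 ≤ X ≤ 12) = P(X ≤ 12) - P(X ≤ 4)
                   = F(12) - F(4)
                   = 0.951198 - 0.120823
                   = 0.830374

This means approximately 83.0% of outcomes fall in the interval [5, 12].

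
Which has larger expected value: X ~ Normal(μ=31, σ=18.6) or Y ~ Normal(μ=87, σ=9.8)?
Y has larger mean (87.0000 > 31.0000)

Compute the expected value for each distribution:

X ~ Normal(μ=31, σ=18.6):
E[X] = 31.0000

Y ~ Normal(μ=87, σ=9.8):
E[Y] = 87.0000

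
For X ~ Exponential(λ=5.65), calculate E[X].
0.1770

We have X ~ Exponential(λ=5.65).

For an Exponential distribution with λ=5.65:
E[X] = 0.1770

This is the expected (average) value of X.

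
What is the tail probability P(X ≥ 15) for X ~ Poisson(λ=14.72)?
0.505419

We have X ~ Poisson(λ=14.72).

For discrete distributions, P(X ≥ 15) = 1 - P(X ≤ 14).

P(X ≤ 14) = 0.494581
P(X ≥ 15) = 1 - 0.494581 = 0.505419

So there's approximately a 50.5% chance that X is at least 15.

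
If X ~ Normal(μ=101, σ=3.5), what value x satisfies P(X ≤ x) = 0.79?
103.8225

We have X ~ Normal(μ=101, σ=3.5).

We want to find x such that P(X ≤ x) = 0.79.

This is the 79th percentile, which means 79% of values fall below this point.

Using the inverse CDF (quantile function):
x = F⁻¹(0.79) = 103.8225

Verification: P(X ≤ 103.8225) = 0.79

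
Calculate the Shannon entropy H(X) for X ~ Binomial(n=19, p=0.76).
2.0321 nats

We have X ~ Binomial(n=19, p=0.76).

The Shannon entropy measures the uncertainty or information content of the distribution.

For a Binomial distribution with n=19, p=0.76:
H(X) = 2.0321 nats

(In bits, this would be 2.9317 bits.)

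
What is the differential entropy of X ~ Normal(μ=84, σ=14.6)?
4.1000 nats

We have X ~ Normal(μ=84, σ=14.6).

The differential entropy measures the uncertainty or information content of the distribution.

For a Normal distribution with μ=84, σ=14.6:
h(X) = 4.1000 nats

(In bits, this would be 5.9150 bits.)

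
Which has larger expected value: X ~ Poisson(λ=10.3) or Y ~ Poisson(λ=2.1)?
X has larger mean (10.3000 > 2.1000)

Compute the expected value for each distribution:

X ~ Poisson(λ=10.3):
E[X] = 10.3000

Y ~ Poisson(λ=2.1):
E[Y] = 2.1000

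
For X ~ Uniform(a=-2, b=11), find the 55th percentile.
5.1500

We have X ~ Uniform(a=-2, b=11).

We want to find x such that P(X ≤ x) = 0.55.

This is the 55th percentile, which means 55% of values fall below this point.

Using the inverse CDF (quantile function):
x = F⁻¹(0.55) = 5.1500

Verification: P(X ≤ 5.1500) = 0.55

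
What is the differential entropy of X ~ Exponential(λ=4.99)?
-0.6074 nats

We have X ~ Exponential(λ=4.99).

The differential entropy measures the uncertainty or information content of the distribution.

For an Exponential distribution with λ=4.99:
h(X) = -0.6074 nats

(In bits, this would be -0.8763 bits.)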